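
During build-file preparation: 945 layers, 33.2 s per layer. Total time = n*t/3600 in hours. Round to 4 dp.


t = 945 * 33.2 / 3600 = 8.715 hrs


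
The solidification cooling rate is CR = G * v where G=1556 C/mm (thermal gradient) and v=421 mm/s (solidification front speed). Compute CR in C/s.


CR = 1556 * 421 = 655076 C/s


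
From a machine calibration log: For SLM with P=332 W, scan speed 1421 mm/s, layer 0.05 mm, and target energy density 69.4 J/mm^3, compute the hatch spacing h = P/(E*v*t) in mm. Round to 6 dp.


h = 332 / (69.4*1421*0.05) = 0.067331 mm


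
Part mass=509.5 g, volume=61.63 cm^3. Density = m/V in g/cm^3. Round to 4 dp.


rho = 509.5 / 61.63 = 8.2671 g/cm^3


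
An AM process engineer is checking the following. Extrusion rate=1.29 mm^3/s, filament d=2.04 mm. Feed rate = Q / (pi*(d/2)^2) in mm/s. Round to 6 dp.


A = pi*(2.04/2)^2 = 3.268513
v = 1.29 / 3.268513 = 0.394675 mm/s


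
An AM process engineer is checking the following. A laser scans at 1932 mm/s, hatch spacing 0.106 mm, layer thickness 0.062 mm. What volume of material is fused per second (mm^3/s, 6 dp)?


Rate = 1932 * 0.106 * 0.062 = 12.697104 mm^3/s


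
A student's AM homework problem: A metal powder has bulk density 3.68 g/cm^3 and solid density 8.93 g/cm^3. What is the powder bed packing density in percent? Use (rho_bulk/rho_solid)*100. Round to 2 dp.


Packing = (3.68/8.93)*100 = 41.21 %


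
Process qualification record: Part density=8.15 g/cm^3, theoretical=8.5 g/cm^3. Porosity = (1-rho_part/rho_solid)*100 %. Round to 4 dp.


Porosity = (1-8.15/8.5)*100 = 4.1176 %


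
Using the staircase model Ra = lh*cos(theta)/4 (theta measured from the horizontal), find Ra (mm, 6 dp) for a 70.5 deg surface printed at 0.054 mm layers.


Ra = 0.054 * cos(70.5) / 4 = 0.004506 mm


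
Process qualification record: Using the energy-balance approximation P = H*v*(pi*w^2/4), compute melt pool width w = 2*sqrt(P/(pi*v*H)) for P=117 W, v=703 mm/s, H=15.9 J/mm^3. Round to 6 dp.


w = 2*sqrt(117/(pi*703*15.9)) = 0.115444 mm


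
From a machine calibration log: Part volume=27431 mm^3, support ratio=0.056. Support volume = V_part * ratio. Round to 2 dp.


V_support = 27431 * 0.056 = 1536.14 mm^3


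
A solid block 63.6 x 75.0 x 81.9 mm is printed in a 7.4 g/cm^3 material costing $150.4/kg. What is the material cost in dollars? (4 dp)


V = 63.6 * 75.0 * 81.9 = 390663.0 mm^3 = 390.663 cm^3
Mass = 390.663 * 7.4 / 1000 = 2.8909062 kg
Cost = 2.8909062 * 150.4 = 434.7923 $


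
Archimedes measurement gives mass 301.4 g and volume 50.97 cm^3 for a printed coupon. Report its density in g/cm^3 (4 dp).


rho = 301.4 / 50.97 = 5.9133 g/cm^3


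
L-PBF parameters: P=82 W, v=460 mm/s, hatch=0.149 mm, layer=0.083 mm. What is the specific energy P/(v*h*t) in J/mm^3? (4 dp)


Build rate = 460 * 0.149 * 0.083 = 5.68882 mm^3/s
SE = 82 / 5.68882 = 14.4142 J/mm^3


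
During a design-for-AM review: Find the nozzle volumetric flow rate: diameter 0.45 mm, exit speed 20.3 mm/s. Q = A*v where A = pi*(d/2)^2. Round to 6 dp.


A = pi*(0.45/2)^2 = 0.15904313 mm^2
Q = 0.15904313 * 20.3 = 3.228576 mm^3/s


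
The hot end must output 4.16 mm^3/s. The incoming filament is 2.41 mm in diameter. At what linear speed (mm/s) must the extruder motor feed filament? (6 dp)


A = pi*(2.41/2)^2 = 4.561671
v = 4.16 / 4.561671 = 0.911947 mm/s


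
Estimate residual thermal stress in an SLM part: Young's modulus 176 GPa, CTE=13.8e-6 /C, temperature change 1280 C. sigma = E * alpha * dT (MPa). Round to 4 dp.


sigma = 176*1000 * 13.8e-6 * 1280 = 3108.864 MPa


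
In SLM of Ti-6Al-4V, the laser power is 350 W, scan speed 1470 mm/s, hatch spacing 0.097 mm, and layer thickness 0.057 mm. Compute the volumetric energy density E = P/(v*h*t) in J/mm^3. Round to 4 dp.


E = 350 / (1470*0.097*0.057) = 43.063 J/mm^3


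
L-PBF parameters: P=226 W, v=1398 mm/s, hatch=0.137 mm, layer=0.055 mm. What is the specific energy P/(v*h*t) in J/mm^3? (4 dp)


Build rate = 1398 * 0.137 * 0.055 = 10.53393 mm^3/s
SE = 226 / 10.53393 = 21.4545 J/mm^3


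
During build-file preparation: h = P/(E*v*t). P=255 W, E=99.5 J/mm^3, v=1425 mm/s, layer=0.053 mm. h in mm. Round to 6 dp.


h = 255 / (99.5*1425*0.053) = 0.033933 mm


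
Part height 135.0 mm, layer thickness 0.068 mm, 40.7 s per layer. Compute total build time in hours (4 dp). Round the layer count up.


Layers = ceil(135.0/0.068) = 1986
t = 1986 * 40.7 / 3600 = 22.4528 hrs


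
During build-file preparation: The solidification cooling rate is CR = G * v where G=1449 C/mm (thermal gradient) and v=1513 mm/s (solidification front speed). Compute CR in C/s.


CR = 1449 * 1513 = 2192337 C/s


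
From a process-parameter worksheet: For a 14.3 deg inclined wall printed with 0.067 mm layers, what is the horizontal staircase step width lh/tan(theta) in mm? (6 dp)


step = 0.067 / tan(14.3) = 0.262851 mm


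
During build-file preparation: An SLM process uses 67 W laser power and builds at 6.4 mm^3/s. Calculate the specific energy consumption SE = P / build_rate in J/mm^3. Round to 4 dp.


SE = 67 / 6.4 = 10.4688 J/mm^3


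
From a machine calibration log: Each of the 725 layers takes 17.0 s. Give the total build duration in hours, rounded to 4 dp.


t = 725 * 17.0 / 3600 = 3.4236 hrs


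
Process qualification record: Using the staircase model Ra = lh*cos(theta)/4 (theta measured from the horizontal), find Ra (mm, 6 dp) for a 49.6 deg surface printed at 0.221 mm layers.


Ra = 0.221 * cos(49.6) / 4 = 0.035809 mm


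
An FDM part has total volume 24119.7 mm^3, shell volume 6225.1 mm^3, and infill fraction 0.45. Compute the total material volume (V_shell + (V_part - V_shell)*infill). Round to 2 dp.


V_infill = (24119.7 - 6225.1) * 0.45 = 8052.57
V_total = 6225.1 + 8052.57 = 14277.67 mm^3


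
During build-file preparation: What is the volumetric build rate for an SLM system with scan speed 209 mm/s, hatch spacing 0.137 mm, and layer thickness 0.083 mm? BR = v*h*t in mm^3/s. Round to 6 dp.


Rate = 209 * 0.137 * 0.083 = 2.376539 mm^3/s


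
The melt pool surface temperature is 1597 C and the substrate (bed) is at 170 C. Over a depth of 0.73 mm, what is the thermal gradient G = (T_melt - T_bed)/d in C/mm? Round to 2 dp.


G = (1597-170)/0.73 = 1954.79 C/mm


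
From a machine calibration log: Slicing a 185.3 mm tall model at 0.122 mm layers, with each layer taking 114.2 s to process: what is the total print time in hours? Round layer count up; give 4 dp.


Layers = ceil(185.3/0.122) = 1519
t = 1519 * 114.2 / 3600 = 48.1861 hrs


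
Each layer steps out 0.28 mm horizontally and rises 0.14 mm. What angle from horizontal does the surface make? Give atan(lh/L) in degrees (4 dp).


angle = atan(0.14/0.28) = 26.5651 degrees


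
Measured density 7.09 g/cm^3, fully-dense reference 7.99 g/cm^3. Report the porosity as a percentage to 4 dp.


Porosity = (1-7.09/7.99)*100 = 11.2641 %


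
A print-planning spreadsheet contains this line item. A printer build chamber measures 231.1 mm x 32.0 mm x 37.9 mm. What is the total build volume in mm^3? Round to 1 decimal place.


V = 231.1 * 32.0 * 37.9 = 280278.1 mm^3


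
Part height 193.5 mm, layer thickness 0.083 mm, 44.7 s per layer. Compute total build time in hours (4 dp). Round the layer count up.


Layers = ceil(193.5/0.083) = 2332
t = 2332 * 44.7 / 3600 = 28.9557 hrs


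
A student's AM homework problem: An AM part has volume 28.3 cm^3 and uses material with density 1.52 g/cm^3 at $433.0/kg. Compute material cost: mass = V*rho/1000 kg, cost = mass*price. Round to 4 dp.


Mass = 28.3*1.52/1000 = 0.043016 kg
Cost = 0.043016 * 433.0 = 18.6259 $


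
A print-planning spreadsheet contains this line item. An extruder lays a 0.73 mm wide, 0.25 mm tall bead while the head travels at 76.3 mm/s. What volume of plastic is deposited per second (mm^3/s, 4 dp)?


Rate = 0.73 * 0.25 * 76.3 = 13.9248 mm^3/s


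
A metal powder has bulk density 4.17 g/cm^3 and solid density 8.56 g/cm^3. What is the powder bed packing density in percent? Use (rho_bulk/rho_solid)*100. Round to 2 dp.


Packing = (4.17/8.56)*100 = 48.71 %


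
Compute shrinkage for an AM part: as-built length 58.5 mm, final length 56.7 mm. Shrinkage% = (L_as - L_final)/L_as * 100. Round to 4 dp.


Shrinkage = ((58.5-56.7)/58.5)*100 = 3.0769 %


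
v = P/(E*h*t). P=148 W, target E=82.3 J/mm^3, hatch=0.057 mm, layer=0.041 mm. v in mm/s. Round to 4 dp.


v = 148 / (82.3*0.057*0.041) = 769.4903 mm/s


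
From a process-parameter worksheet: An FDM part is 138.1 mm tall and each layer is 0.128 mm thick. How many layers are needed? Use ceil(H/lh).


Layers = ceil(138.1/0.128) = 1079


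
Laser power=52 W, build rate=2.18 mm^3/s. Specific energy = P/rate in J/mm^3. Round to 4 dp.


SE = 52 / 2.18 = 23.8532 J/mm^3


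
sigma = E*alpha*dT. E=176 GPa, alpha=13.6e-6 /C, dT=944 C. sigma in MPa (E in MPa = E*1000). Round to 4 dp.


sigma = 176*1000 * 13.6e-6 * 944 = 2259.5584 MPa


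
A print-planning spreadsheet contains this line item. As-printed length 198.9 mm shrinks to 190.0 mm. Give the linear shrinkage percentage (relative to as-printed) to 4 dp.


Shrinkage = ((198.9-190.0)/198.9)*100 = 4.4746 %


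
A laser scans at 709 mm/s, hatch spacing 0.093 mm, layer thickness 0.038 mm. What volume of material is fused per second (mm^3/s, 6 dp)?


Rate = 709 * 0.093 * 0.038 = 2.505606 mm^3/s


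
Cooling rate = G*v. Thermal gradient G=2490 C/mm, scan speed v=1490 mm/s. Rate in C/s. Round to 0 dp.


CR = 2490 * 1490 = 3710100 C/s


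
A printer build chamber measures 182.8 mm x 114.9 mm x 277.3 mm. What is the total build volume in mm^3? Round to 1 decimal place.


V = 182.8 * 114.9 * 277.3 = 5824331.6 mm^3


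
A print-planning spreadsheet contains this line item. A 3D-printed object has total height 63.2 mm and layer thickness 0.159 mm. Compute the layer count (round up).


Layers = ceil(63.2/0.159) = 398


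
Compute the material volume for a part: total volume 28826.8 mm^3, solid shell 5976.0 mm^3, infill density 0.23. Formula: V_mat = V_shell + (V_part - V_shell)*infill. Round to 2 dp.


V_infill = (28826.8 - 5976.0) * 0.23 = 5255.68
V_total = 5976.0 + 5255.68 = 11231.68 mm^3


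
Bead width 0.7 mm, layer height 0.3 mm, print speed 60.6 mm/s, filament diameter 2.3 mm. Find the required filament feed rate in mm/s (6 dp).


Q = 0.7 * 0.3 * 60.6 = 12.726 mm^3/s
A_fil = pi*(2.3/2)^2 = 4.15475628 mm^2
v_feed = 12.726 / 4.15475628 = 3.062996 mm/s


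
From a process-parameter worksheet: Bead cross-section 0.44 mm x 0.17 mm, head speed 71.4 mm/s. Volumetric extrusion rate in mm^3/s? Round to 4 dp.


Rate = 0.44 * 0.17 * 71.4 = 5.3407 mm^3/s


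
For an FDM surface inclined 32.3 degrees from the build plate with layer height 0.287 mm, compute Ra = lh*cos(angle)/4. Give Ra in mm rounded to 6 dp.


Ra = 0.287 * cos(32.3) / 4 = 0.060648 mm


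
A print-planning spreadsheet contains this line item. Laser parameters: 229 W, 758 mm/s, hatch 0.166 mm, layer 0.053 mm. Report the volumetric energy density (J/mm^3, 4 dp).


E = 229 / (758*0.166*0.053) = 34.3386 J/mm^3


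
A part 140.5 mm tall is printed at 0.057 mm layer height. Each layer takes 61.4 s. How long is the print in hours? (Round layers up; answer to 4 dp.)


Layers = ceil(140.5/0.057) = 2465
t = 2465 * 61.4 / 3600 = 42.0419 hrs


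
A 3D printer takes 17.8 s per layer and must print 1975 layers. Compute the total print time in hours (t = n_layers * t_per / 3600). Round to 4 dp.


t = 1975 * 17.8 / 3600 = 9.7653 hrs


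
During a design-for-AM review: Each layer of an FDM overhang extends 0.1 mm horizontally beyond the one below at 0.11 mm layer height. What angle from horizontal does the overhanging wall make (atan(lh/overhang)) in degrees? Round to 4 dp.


angle = atan(0.11/0.1) = 47.7263 degrees


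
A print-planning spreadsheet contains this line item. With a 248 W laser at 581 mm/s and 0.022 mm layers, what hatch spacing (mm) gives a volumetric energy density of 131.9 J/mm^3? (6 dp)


h = 248 / (131.9*581*0.022) = 0.147098 mm


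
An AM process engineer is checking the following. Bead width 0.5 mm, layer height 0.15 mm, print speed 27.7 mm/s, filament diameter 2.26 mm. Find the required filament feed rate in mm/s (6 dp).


Q = 0.5 * 0.15 * 27.7 = 2.0775 mm^3/s
A_fil = pi*(2.26/2)^2 = 4.01149966 mm^2
v_feed = 2.0775 / 4.01149966 = 0.517886 mm/s


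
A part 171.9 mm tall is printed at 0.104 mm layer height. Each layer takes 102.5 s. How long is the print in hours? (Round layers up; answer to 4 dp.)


Layers = ceil(171.9/0.104) = 1653
t = 1653 * 102.5 / 3600 = 47.0646 hrs


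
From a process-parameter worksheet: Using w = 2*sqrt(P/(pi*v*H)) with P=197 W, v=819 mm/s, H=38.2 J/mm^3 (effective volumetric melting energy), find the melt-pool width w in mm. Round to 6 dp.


w = 2*sqrt(197/(pi*819*38.2)) = 0.089539 mm


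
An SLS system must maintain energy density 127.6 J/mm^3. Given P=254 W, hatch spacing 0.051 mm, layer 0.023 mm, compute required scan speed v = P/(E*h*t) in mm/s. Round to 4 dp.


v = 254 / (127.6*0.051*0.023) = 1697.0125 mm/s


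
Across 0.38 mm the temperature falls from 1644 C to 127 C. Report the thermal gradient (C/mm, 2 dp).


G = (1644-127)/0.38 = 3992.11 C/mm


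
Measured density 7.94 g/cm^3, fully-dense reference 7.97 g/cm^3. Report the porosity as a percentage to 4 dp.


Porosity = (1-7.94/7.97)*100 = 0.3764 %


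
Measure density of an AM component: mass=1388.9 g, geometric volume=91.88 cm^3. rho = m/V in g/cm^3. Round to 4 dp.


rho = 1388.9 / 91.88 = 15.1165 g/cm^3


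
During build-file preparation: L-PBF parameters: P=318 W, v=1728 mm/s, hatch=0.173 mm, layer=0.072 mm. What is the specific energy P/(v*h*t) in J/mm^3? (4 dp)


Build rate = 1728 * 0.173 * 0.072 = 21.523968 mm^3/s
SE = 318 / 21.523968 = 14.7742 J/mm^3


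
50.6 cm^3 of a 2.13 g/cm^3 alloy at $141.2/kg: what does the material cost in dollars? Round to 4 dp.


Mass = 50.6*2.13/1000 = 0.107778 kg
Cost = 0.107778 * 141.2 = 15.2183 $


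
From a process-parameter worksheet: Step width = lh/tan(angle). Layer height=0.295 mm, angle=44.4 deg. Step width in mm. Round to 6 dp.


step = 0.295 / tan(44.4) = 0.301244 mm


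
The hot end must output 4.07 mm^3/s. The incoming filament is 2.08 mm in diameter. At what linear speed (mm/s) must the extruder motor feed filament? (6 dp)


A = pi*(2.08/2)^2 = 3.397947
v = 4.07 / 3.397947 = 1.197782 mm/s


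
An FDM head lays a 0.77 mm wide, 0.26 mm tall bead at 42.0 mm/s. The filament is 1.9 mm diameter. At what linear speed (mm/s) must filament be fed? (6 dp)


Q = 0.77 * 0.26 * 42.0 = 8.4084 mm^3/s
A_fil = pi*(1.9/2)^2 = 2.83528737 mm^2
v_feed = 8.4084 / 2.83528737 = 2.965625 mm/s


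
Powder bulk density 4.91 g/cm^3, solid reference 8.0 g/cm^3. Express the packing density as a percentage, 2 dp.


Packing = (4.91/8.0)*100 = 61.38 %


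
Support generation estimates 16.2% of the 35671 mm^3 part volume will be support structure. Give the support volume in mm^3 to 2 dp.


V_support = 35671 * 0.162 = 5778.7 mm^3


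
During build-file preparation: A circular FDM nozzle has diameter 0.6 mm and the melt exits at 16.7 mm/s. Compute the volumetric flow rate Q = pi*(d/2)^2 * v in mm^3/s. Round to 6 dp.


A = pi*(0.6/2)^2 = 0.28274334 mm^2
Q = 0.28274334 * 16.7 = 4.721814 mm^3/s


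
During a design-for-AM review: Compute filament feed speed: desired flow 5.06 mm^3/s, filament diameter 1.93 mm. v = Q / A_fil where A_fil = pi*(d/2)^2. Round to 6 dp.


A = pi*(1.93/2)^2 = 2.92553
v = 5.06 / 2.92553 = 1.729601 mm/s


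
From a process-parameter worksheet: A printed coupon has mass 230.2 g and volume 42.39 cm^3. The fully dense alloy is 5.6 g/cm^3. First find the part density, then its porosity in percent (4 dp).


rho_part = 230.2 / 42.39 = 5.43052607 g/cm^3
Porosity = (1 - 5.43052607/5.6)*100 = 3.0263 %


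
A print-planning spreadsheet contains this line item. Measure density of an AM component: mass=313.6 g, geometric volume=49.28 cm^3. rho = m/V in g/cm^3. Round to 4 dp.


rho = 313.6 / 49.28 = 6.3636 g/cm^3


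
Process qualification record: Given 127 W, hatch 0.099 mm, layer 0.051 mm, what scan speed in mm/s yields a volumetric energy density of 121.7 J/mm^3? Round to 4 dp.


v = 127 / (121.7*0.099*0.051) = 206.6844 mm/s


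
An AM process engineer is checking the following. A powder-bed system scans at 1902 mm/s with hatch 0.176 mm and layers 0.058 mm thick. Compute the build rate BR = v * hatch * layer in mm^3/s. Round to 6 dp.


Rate = 1902 * 0.176 * 0.058 = 19.415616 mm^3/s


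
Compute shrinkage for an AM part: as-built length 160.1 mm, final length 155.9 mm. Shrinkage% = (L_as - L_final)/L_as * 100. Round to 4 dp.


Shrinkage = ((160.1-155.9)/160.1)*100 = 2.6234 %


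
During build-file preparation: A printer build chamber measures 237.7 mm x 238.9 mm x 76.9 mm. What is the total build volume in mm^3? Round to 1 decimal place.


V = 237.7 * 238.9 * 76.9 = 4366884.2 mm^3


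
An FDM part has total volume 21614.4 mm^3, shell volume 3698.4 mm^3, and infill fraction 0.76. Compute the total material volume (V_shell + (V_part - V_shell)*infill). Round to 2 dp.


V_infill = (21614.4 - 3698.4) * 0.76 = 13616.16
V_total = 3698.4 + 13616.16 = 17314.56 mm^3


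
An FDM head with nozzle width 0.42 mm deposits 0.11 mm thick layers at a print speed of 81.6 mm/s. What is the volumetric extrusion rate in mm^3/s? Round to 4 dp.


Rate = 0.42 * 0.11 * 81.6 = 3.7699 mm^3/s


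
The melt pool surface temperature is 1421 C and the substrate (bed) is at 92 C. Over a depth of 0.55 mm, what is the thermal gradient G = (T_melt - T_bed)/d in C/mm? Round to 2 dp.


G = (1421-92)/0.55 = 2416.36 C/mm


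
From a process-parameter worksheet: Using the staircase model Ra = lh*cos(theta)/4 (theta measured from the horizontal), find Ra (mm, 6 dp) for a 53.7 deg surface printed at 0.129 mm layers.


Ra = 0.129 * cos(53.7) / 4 = 0.019092 mm


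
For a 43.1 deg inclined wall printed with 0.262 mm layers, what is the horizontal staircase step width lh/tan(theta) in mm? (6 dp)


step = 0.262 / tan(43.1) = 0.279979 mm


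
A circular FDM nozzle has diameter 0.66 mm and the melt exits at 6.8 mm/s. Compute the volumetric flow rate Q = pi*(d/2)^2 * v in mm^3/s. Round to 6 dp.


A = pi*(0.66/2)^2 = 0.34211944 mm^2
Q = 0.34211944 * 6.8 = 2.326412 mm^3/s


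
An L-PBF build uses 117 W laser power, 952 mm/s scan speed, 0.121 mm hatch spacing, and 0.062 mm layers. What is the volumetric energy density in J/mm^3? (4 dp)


E = 117 / (952*0.121*0.062) = 16.3822 J/mm^3


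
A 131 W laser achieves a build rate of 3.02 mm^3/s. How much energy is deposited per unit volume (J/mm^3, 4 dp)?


SE = 131 / 3.02 = 43.3775 J/mm^3


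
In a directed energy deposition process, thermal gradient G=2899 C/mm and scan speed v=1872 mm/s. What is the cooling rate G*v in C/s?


CR = 2899 * 1872 = 5426928 C/s


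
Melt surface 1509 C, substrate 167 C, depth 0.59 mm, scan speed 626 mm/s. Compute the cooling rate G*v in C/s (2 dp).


G = (1509-167)/0.59 = 2274.57627119 C/mm
CR = 2274.57627119 * 626 = 1423884.75 C/s


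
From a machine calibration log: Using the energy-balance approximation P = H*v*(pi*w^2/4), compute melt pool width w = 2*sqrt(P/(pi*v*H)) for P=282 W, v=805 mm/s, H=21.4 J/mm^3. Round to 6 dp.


w = 2*sqrt(282/(pi*805*21.4)) = 0.144369 mm


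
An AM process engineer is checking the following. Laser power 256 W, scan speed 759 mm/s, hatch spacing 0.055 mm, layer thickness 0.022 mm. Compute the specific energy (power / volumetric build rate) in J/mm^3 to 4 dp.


Build rate = 759 * 0.055 * 0.022 = 0.91839 mm^3/s
SE = 256 / 0.91839 = 278.7487 J/mm^3


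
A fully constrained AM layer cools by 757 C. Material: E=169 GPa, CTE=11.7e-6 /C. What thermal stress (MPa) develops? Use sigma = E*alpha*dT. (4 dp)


sigma = 169*1000 * 11.7e-6 * 757 = 1496.8161 MPa


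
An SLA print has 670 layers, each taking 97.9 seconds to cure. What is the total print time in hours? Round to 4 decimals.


t = 670 * 97.9 / 3600 = 18.2203 hrs


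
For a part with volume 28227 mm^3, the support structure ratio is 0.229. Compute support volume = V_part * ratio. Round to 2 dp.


V_support = 28227 * 0.229 = 6463.98 mm^3


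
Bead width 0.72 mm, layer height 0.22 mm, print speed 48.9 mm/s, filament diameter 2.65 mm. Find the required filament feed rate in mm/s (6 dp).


Q = 0.72 * 0.22 * 48.9 = 7.74576 mm^3/s
A_fil = pi*(2.65/2)^2 = 5.5154586 mm^2
v_feed = 7.74576 / 5.5154586 = 1.404373 mm/s


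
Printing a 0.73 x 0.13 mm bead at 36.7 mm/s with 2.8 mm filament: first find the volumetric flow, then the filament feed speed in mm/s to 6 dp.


Q = 0.73 * 0.13 * 36.7 = 3.48283 mm^3/s
A_fil = pi*(2.8/2)^2 = 6.1575216 mm^2
v_feed = 3.48283 / 6.1575216 = 0.565622 mm/s


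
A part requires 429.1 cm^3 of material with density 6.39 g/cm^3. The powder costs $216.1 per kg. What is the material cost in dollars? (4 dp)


Mass = 429.1*6.39/1000 = 2.741949 kg
Cost = 2.741949 * 216.1 = 592.5352 $


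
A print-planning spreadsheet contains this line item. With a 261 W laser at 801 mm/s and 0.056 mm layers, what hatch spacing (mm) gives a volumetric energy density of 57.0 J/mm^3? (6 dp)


h = 261 / (57.0*801*0.056) = 0.102081 mm


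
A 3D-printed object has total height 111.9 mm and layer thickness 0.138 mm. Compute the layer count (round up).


Layers = ceil(111.9/0.138) = 811


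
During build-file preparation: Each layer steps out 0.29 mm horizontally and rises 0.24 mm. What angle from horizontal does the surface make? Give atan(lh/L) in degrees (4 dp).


angle = atan(0.24/0.29) = 39.6107 degrees


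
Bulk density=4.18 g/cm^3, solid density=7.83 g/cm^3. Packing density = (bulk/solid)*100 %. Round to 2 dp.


Packing = (4.18/7.83)*100 = 53.38 %


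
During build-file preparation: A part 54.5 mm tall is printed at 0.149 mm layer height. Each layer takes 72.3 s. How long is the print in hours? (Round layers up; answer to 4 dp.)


Layers = ceil(54.5/0.149) = 366
t = 366 * 72.3 / 3600 = 7.3505 hrs


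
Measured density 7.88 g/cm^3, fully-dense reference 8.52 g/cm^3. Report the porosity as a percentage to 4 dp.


Porosity = (1-7.88/8.52)*100 = 7.5117 %


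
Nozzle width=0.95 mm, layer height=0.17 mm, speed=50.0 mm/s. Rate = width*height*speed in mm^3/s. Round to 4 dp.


Rate = 0.95 * 0.17 * 50.0 = 8.075 mm^3/s


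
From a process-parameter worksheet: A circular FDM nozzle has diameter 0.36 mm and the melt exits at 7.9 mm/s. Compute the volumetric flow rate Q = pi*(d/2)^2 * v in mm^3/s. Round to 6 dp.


A = pi*(0.36/2)^2 = 0.1017876 mm^2
Q = 0.1017876 * 7.9 = 0.804122 mm^3/s


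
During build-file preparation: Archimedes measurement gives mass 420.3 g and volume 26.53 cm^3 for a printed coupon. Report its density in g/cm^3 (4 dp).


rho = 420.3 / 26.53 = 15.8424 g/cm^3


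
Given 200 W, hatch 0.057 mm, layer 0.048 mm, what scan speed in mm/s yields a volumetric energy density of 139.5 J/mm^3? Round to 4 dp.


v = 200 / (139.5*0.057*0.048) = 524.0101 mm/s


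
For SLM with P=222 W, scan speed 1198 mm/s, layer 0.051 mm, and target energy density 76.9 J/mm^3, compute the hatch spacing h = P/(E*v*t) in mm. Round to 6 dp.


h = 222 / (76.9*1198*0.051) = 0.04725 mm


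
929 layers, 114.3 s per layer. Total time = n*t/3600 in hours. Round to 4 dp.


t = 929 * 114.3 / 3600 = 29.4958 hrs


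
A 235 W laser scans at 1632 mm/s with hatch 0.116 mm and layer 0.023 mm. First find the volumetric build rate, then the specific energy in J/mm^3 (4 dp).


Build rate = 1632 * 0.116 * 0.023 = 4.354176 mm^3/s
SE = 235 / 4.354176 = 53.9712 J/mm^3


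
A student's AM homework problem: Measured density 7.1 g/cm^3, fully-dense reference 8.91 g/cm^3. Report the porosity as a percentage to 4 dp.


Porosity = (1-7.1/8.91)*100 = 20.3143 %


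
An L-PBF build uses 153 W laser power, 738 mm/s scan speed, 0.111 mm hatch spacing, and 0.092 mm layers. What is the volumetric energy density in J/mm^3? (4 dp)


E = 153 / (738*0.111*0.092) = 20.3013 J/mm^3


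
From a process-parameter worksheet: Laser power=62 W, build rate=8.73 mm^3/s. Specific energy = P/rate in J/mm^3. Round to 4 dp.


SE = 62 / 8.73 = 7.1019 J/mm^3


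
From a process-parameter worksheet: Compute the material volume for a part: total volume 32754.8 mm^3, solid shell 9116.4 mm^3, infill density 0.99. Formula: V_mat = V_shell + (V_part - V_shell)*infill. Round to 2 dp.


V_infill = (32754.8 - 9116.4) * 0.99 = 23402.02
V_total = 9116.4 + 23402.02 = 32518.42 mm^3


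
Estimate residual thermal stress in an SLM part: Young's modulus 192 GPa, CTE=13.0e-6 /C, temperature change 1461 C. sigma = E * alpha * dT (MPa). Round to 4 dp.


sigma = 192*1000 * 13.0e-6 * 1461 = 3646.656 MPa


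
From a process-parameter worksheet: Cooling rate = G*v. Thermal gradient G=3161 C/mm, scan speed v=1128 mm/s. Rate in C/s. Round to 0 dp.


CR = 3161 * 1128 = 3565608 C/s


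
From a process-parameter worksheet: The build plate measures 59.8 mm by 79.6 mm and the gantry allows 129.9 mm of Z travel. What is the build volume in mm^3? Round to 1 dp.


V = 59.8 * 79.6 * 129.9 = 618334.4 mm^3


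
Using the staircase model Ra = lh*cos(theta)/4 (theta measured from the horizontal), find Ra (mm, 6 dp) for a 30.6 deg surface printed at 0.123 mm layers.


Ra = 0.123 * cos(30.6) / 4 = 0.026468 mm


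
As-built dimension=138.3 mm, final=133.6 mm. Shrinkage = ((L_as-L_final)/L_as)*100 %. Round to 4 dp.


Shrinkage = ((138.3-133.6)/138.3)*100 = 3.3984 %


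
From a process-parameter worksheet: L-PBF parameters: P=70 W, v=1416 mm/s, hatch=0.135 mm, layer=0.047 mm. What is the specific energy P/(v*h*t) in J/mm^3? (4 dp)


Build rate = 1416 * 0.135 * 0.047 = 8.98452 mm^3/s
SE = 70 / 8.98452 = 7.7912 J/mm^3


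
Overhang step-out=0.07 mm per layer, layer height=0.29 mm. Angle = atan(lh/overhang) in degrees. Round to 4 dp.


angle = atan(0.29/0.07) = 76.4296 degrees


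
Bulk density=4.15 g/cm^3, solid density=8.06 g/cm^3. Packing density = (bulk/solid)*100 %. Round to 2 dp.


Packing = (4.15/8.06)*100 = 51.49 %


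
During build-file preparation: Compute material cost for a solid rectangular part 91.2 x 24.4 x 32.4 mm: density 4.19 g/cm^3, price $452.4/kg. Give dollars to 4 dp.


V = 91.2 * 24.4 * 32.4 = 72099.072 mm^3 = 72.099072 cm^3
Mass = 72.099072 * 4.19 / 1000 = 0.30209511 kg
Cost = 0.30209511 * 452.4 = 136.6678 $


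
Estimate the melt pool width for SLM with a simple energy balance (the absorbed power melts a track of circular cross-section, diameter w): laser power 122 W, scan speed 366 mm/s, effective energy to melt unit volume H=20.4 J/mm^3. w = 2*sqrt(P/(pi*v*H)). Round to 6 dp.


w = 2*sqrt(122/(pi*366*20.4)) = 0.144238 mm


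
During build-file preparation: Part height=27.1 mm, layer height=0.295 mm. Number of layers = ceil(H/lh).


Layers = ceil(27.1/0.295) = 92


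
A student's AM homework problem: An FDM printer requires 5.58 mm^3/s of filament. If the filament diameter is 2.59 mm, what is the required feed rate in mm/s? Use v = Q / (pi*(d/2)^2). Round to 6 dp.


A = pi*(2.59/2)^2 = 5.268529
v = 5.58 / 5.268529 = 1.059119 mm/s


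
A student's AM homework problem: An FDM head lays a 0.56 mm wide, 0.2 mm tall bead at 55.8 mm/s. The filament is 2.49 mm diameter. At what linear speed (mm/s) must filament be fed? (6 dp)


Q = 0.56 * 0.2 * 55.8 = 6.2496 mm^3/s
A_fil = pi*(2.49/2)^2 = 4.86954715 mm^2
v_feed = 6.2496 / 4.86954715 = 1.283405 mm/s


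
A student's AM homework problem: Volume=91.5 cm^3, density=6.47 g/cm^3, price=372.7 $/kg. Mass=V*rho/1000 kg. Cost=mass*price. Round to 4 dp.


Mass = 91.5*6.47/1000 = 0.592005 kg
Cost = 0.592005 * 372.7 = 220.6403 $


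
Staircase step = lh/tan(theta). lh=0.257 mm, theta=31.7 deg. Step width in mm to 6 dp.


step = 0.257 / tan(31.7) = 0.416118 mm


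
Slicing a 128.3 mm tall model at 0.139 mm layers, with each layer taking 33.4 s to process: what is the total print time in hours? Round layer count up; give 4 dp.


Layers = ceil(128.3/0.139) = 924
t = 924 * 33.4 / 3600 = 8.5727 hrs


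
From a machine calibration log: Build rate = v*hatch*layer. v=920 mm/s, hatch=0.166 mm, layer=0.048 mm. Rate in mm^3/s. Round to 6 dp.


Rate = 920 * 0.166 * 0.048 = 7.33056 mm^3/s


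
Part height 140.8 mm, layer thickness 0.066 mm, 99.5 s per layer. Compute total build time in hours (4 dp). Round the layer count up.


Layers = ceil(140.8/0.066) = 2134
t = 2134 * 99.5 / 3600 = 58.9814 hrs


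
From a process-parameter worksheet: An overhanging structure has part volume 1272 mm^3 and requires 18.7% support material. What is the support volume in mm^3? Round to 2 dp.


V_support = 1272 * 0.187 = 237.86 mm^3


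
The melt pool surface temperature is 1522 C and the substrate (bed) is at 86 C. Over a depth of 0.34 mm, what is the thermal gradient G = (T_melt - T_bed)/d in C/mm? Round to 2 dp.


G = (1522-86)/0.34 = 4223.53 C/mm


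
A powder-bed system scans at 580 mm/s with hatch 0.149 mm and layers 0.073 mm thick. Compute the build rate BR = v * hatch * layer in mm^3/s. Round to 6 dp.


Rate = 580 * 0.149 * 0.073 = 6.30866 mm^3/s


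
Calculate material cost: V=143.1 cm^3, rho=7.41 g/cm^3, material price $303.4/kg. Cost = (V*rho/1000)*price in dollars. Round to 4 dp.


Mass = 143.1*7.41/1000 = 1.060371 kg
Cost = 1.060371 * 303.4 = 321.7166 $


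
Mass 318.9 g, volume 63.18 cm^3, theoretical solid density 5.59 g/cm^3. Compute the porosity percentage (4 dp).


rho_part = 318.9 / 63.18 = 5.04748338 g/cm^3
Porosity = (1 - 5.04748338/5.59)*100 = 9.7051 %


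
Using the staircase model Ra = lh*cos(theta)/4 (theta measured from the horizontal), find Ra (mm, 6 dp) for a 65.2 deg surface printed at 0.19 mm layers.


Ra = 0.19 * cos(65.2) / 4 = 0.019924 mm


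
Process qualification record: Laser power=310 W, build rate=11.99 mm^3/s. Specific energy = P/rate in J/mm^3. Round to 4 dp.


SE = 310 / 11.99 = 25.8549 J/mm^3


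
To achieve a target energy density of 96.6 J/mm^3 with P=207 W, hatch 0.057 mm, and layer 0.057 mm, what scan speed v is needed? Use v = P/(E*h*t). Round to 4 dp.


v = 207 / (96.6*0.057*0.057) = 659.5436 mm/s


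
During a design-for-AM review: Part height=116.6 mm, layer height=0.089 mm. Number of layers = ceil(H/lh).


Layers = ceil(116.6/0.089) = 1311


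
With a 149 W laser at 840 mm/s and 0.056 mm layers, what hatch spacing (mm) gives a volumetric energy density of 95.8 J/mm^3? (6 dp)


h = 149 / (95.8*840*0.056) = 0.033064 mm


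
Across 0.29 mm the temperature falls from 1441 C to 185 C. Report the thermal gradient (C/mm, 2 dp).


G = (1441-185)/0.29 = 4331.03 C/mm


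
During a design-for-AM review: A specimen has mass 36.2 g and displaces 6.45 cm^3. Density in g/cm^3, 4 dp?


rho = 36.2 / 6.45 = 5.6124 g/cm^3


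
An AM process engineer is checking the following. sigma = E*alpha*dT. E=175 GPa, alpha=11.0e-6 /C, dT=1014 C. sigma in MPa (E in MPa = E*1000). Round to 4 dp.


sigma = 175*1000 * 11.0e-6 * 1014 = 1951.95 MPa


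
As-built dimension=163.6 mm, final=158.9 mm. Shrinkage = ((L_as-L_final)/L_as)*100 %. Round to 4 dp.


Shrinkage = ((163.6-158.9)/163.6)*100 = 2.8729 %


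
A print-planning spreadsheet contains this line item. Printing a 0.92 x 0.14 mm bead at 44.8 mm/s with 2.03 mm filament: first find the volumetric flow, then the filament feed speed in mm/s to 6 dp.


Q = 0.92 * 0.14 * 44.8 = 5.77024 mm^3/s
A_fil = pi*(2.03/2)^2 = 3.23654729 mm^2
v_feed = 5.77024 / 3.23654729 = 1.782838 mm/s


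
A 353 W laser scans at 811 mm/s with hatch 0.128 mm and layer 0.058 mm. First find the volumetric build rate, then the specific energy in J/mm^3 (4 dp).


Build rate = 811 * 0.128 * 0.058 = 6.020864 mm^3/s
SE = 353 / 6.020864 = 58.6295 J/mm^3


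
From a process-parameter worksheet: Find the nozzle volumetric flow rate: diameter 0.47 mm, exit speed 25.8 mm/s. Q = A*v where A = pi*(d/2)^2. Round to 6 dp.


A = pi*(0.47/2)^2 = 0.17349445 mm^2
Q = 0.17349445 * 25.8 = 4.476157 mm^3/s


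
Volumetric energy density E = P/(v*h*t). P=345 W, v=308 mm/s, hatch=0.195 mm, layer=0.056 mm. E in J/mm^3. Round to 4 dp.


E = 345 / (308*0.195*0.056) = 102.576 J/mm^3


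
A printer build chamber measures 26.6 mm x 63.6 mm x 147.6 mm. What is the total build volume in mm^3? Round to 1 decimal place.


V = 26.6 * 63.6 * 147.6 = 249703.8 mm^3


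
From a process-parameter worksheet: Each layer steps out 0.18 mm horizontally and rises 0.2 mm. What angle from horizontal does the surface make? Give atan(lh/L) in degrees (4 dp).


angle = atan(0.2/0.18) = 48.0128 degrees


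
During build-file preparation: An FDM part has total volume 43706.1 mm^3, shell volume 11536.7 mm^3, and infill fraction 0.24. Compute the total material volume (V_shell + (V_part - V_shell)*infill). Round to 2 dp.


V_infill = (43706.1 - 11536.7) * 0.24 = 7720.66
V_total = 11536.7 + 7720.66 = 19257.36 mm^3


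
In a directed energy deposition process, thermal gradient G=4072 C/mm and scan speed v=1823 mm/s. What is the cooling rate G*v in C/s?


CR = 4072 * 1823 = 7423256 C/s


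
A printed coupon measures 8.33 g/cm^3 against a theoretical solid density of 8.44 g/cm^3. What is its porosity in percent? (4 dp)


Porosity = (1-8.33/8.44)*100 = 1.3033 %


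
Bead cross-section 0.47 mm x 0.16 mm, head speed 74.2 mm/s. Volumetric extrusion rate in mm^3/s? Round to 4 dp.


Rate = 0.47 * 0.16 * 74.2 = 5.5798 mm^3/s


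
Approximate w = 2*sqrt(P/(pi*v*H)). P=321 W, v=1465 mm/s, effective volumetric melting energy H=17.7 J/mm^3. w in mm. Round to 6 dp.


w = 2*sqrt(321/(pi*1465*17.7)) = 0.125546 mm


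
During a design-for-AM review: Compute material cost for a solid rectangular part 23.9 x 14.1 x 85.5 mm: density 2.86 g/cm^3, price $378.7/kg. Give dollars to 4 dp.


V = 23.9 * 14.1 * 85.5 = 28812.645 mm^3 = 28.812645 cm^3
Mass = 28.812645 * 2.86 / 1000 = 0.08240416 kg
Cost = 0.08240416 * 378.7 = 31.2065 $


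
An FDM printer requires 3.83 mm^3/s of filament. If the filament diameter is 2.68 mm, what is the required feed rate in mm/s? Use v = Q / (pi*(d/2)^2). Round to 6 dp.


A = pi*(2.68/2)^2 = 5.641044
v = 3.83 / 5.641044 = 0.678952 mm/s


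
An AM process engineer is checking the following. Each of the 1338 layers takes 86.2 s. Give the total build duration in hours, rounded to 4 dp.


t = 1338 * 86.2 / 3600 = 32.0377 hrs


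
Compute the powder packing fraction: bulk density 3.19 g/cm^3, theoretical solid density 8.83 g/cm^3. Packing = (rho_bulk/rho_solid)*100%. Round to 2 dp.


Packing = (3.19/8.83)*100 = 36.13 %


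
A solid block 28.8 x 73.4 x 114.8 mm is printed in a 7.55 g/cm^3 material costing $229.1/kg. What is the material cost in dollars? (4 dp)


V = 28.8 * 73.4 * 114.8 = 242678.016 mm^3 = 242.678016 cm^3
Mass = 242.678016 * 7.55 / 1000 = 1.83221902 kg
Cost = 1.83221902 * 229.1 = 419.7614 $


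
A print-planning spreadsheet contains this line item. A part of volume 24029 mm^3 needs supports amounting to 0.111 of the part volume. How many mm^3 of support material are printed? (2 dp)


V_support = 24029 * 0.111 = 2667.22 mm^3


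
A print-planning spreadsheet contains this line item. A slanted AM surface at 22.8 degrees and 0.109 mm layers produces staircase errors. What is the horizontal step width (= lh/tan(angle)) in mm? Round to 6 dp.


step = 0.109 / tan(22.8) = 0.259301 mm


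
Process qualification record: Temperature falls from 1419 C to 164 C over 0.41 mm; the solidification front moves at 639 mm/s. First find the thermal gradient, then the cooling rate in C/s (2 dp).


G = (1419-164)/0.41 = 3060.97560976 C/mm
CR = 3060.97560976 * 639 = 1955963.41 C/s


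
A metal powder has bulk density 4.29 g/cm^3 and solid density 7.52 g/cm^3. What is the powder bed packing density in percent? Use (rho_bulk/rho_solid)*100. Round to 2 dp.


Packing = (4.29/7.52)*100 = 57.05 %


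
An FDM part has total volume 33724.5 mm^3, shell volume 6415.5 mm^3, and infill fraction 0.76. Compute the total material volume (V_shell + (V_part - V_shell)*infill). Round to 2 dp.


V_infill = (33724.5 - 6415.5) * 0.76 = 20754.84
V_total = 6415.5 + 20754.84 = 27170.34 mm^3


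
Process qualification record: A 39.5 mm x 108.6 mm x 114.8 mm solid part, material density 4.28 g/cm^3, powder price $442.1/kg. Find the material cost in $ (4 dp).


V = 39.5 * 108.6 * 114.8 = 492457.56 mm^3 = 492.45756 cm^3
Mass = 492.45756 * 4.28 / 1000 = 2.10771836 kg
Cost = 2.10771836 * 442.1 = 931.8223 $


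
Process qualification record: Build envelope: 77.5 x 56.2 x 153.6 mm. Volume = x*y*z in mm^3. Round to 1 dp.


V = 77.5 * 56.2 * 153.6 = 669004.8 mm^3


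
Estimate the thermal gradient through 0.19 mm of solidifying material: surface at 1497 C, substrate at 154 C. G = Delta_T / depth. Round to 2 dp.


G = (1497-154)/0.19 = 7068.42 C/mm


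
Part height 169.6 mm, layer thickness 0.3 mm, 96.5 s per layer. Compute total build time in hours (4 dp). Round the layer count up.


Layers = ceil(169.6/0.3) = 566
t = 566 * 96.5 / 3600 = 15.1719 hrs


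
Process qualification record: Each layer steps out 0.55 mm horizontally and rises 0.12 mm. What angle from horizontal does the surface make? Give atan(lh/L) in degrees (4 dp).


angle = atan(0.12/0.55) = 12.308 degrees


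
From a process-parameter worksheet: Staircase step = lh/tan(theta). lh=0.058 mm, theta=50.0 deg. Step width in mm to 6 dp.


step = 0.058 / tan(50.0) = 0.048668 mm


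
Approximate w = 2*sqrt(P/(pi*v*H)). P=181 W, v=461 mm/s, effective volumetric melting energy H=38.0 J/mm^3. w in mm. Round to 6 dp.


w = 2*sqrt(181/(pi*461*38.0)) = 0.114697 mm


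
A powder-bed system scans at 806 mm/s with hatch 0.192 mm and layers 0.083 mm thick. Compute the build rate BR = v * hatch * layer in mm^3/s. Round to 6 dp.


Rate = 806 * 0.192 * 0.083 = 12.844416 mm^3/s


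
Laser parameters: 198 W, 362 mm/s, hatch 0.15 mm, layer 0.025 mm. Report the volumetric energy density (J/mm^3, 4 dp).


E = 198 / (362*0.15*0.025) = 145.8564 J/mm^3


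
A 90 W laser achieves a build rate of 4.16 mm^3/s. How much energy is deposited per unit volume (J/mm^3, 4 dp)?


SE = 90 / 4.16 = 21.6346 J/mm^3


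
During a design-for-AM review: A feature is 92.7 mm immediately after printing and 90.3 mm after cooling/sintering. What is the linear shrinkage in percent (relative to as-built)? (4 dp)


Shrinkage = ((92.7-90.3)/92.7)*100 = 2.589 %


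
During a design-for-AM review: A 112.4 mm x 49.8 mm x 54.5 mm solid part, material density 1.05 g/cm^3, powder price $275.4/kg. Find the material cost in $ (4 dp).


V = 112.4 * 49.8 * 54.5 = 305064.84 mm^3 = 305.06484 cm^3
Mass = 305.06484 * 1.05 / 1000 = 0.32031808 kg
Cost = 0.32031808 * 275.4 = 88.2156 $


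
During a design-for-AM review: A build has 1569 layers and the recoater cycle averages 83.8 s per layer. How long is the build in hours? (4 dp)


t = 1569 * 83.8 / 3600 = 36.5228 hrs


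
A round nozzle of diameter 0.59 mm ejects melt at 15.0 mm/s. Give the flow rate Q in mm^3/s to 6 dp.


A = pi*(0.59/2)^2 = 0.2733971 mm^2
Q = 0.2733971 * 15.0 = 4.100957 mm^3/s


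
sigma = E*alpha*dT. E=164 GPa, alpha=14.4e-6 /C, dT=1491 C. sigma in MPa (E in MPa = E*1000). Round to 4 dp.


sigma = 164*1000 * 14.4e-6 * 1491 = 3521.1456 MPa
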